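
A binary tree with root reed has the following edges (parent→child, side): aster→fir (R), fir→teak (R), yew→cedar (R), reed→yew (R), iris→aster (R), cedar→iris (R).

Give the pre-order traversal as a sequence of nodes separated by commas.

reed, yew, cedar, iris, aster, fir, teak

Pre-order visits the node, then its left subtree, then its right subtree.
Visit reed.
At reed: no left child.
At reed: go right to yew.
  Visit yew.
  At yew: no left child.
  At yew: go right to cedar.
    Visit cedar.
    At cedar: no left child.
    At cedar: go right to iris.
      Visit iris.
      At iris: no left child.
      At iris: go right to aster.
        Visit aster.
        At aster: no left child.
        At aster: go right to fir.
          Visit fir.
          At fir: no left child.
          At fir: go right to teak.
            teak is a leaf — visit teak.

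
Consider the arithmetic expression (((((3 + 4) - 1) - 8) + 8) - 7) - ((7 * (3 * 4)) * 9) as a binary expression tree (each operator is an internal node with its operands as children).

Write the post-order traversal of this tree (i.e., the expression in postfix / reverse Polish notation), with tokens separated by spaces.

3 4 + 1 - 8 - 8 + 7 - 7 3 4 * * 9 * -

Post-order on an expression tree gives postfix notation: for each operator, emit left operand, right operand, then the operator.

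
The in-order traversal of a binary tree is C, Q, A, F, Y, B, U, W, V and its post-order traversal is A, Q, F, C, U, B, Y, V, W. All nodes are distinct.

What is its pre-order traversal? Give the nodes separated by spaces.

The last element of post-order is the root; it splits in-order into left and right subtrees.
Root W: left subtree has 7 nodes {C, Q, A, F, Y, B, U}, right has 1 {V}.
  Root Y: left subtree has 4 nodes {C, Q, A, F}, right has 2 {B, U}.
    Root C: left subtree has 0 nodes { }, right has 3 {Q, A, F}.
      Root F: left subtree has 2 nodes {Q, A}, right has 0 { }.
        Root Q: left subtree has 0 nodes { }, right has 1 {A}.
    Root B: left subtree has 0 nodes { }, right has 1 {U}.

W Y C F Q A B U V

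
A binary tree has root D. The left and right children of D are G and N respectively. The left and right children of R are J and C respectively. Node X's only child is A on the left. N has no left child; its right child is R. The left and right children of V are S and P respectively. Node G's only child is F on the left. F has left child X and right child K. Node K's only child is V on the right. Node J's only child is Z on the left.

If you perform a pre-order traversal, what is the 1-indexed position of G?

Pre-order visits the node, then its left subtree, then its right subtree.
Visit D.
At D: go left to G.
  Visit G.
  At G: go left to F.
    Visit F.
    At F: go left to X.
      Visit X.
      At X: go left to A.
        A is a leaf — visit A.
      At X: no right child.
    At F: go right to K.
      Visit K.
      At K: no left child.
      At K: go right to V.
        Visit V.
        At V: go left to S.
          S is a leaf — visit S.
        At V: go right to P.
          P is a leaf — visit P.
  At G: no right child.
At D: go right to N.
  Visit N.
  At N: no left child.
  At N: go right to R.
    Visit R.
    At R: go left to J.
      Visit J.
      At J: go left to Z.
        Z is a leaf — visit Z.
      At J: no right child.
    At R: go right to C.
      C is a leaf — visit C.
Full pre-order sequence: D, G, F, X, A, K, V, S, P, N, R, J, Z, C.

2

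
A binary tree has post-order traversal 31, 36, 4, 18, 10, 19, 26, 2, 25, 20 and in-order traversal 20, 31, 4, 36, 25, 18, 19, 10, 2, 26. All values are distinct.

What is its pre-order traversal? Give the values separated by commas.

20, 25, 4, 31, 36, 2, 19, 18, 10, 26

The last element of post-order is the root; it splits in-order into left and right subtrees.
Root 20: left subtree has 0 nodes { }, right has 9 {31, 4, 36, 25, 18, 19, 10, 2, 26}.
  Root 25: left subtree has 3 nodes {31, 4, 36}, right has 5 {18, 19, 10, 2, 26}.
    Root 4: left subtree has 1 node {31}, right has 1 {36}.
    Root 2: left subtree has 3 nodes {18, 19, 10}, right has 1 {26}.
      Root 19: left subtree has 1 node {18}, right has 1 {10}.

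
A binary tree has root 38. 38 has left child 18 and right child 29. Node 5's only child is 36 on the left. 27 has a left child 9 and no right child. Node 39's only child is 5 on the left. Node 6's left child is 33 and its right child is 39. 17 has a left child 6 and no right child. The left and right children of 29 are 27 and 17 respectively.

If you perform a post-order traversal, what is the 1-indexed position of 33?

Post-order visits the left subtree, then the right subtree, then the node.
At 38: go left to 18.
  18 is a leaf — visit 18.
At 38: go right to 29.
  At 29: go left to 27.
    At 27: go left to 9.
      9 is a leaf — visit 9.
    At 27: no right child.
    Visit 27.
  At 29: go right to 17.
    At 17: go left to 6.
      At 6: go left to 33.
        33 is a leaf — visit 33.
      At 6: go right to 39.
        At 39: go left to 5.
          At 5: go left to 36.
            36 is a leaf — visit 36.
          At 5: no right child.
          Visit 5.
        At 39: no right child.
        Visit 39.
      Visit 6.
    At 17: no right child.
    Visit 17.
  Visit 29.
Visit 38.
Full post-order sequence: 18, 9, 27, 33, 36, 5, 39, 6, 17, 29, 38.

4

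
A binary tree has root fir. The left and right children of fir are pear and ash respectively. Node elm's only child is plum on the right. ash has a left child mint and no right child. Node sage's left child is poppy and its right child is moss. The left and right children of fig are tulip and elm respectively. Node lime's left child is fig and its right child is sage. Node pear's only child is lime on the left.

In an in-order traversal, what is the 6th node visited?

poppy

In-order visits the left subtree, then the node, then the right subtree.
At fir: go left to pear.
  At pear: go left to lime.
    At lime: go left to fig.
      At fig: go left to tulip.
        tulip is a leaf — visit tulip.
      Visit fig.
      At fig: go right to elm.
        At elm: no left child.
        Visit elm.
        At elm: go right to plum.
          plum is a leaf — visit plum.
    Visit lime.
    At lime: go right to sage.
      At sage: go left to poppy.
        poppy is a leaf — visit poppy.
      Visit sage.
      At sage: go right to moss.
        moss is a leaf — visit moss.
  Visit pear.
  At pear: no right child.
Visit fir.
At fir: go right to ash.
  At ash: go left to mint.
    mint is a leaf — visit mint.
  Visit ash.
  At ash: no right child.
Full in-order sequence: tulip, fig, elm, plum, lime, poppy, sage, moss, pear, fir, mint, ash.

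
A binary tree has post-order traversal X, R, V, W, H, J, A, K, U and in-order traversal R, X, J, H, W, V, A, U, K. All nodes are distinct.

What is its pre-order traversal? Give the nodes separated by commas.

The last element of post-order is the root; it splits in-order into left and right subtrees.
Root U: left subtree has 7 nodes {R, X, J, H, W, V, A}, right has 1 {K}.
  Root A: left subtree has 6 nodes {R, X, J, H, W, V}, right has 0 { }.
    Root J: left subtree has 2 nodes {R, X}, right has 3 {H, W, V}.
      Root R: left subtree has 0 nodes { }, right has 1 {X}.
      Root H: left subtree has 0 nodes { }, right has 2 {W, V}.
        Root W: left subtree has 0 nodes { }, right has 1 {V}.

U, A, J, R, X, H, W, V, K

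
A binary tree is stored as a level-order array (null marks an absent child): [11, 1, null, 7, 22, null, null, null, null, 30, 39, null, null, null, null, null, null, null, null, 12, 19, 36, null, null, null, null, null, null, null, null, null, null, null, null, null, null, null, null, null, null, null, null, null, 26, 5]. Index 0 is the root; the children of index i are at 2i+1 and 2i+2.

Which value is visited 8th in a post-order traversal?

39

Post-order visits the left subtree, then the right subtree, then the node.
At 11: go left to 1.
  At 1: go left to 7.
    7 is a leaf — visit 7.
  At 1: go right to 22.
    At 22: go left to 30.
      At 30: go left to 12.
        12 is a leaf — visit 12.
      At 30: go right to 19.
        19 is a leaf — visit 19.
      Visit 30.
    At 22: go right to 39.
      At 39: go left to 36.
        At 36: go left to 26.
          26 is a leaf — visit 26.
        At 36: go right to 5.
          5 is a leaf — visit 5.
        Visit 36.
      At 39: no right child.
      Visit 39.
    Visit 22.
  Visit 1.
At 11: no right child.
Visit 11.
Full post-order sequence: 7, 12, 19, 30, 26, 5, 36, 39, 22, 1, 11.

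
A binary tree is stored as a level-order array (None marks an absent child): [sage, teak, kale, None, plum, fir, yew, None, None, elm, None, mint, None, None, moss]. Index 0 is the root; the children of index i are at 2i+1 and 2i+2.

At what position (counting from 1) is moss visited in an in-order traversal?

9

In-order visits the left subtree, then the node, then the right subtree.
At sage: go left to teak.
  At teak: no left child.
  Visit teak.
  At teak: go right to plum.
    At plum: go left to elm.
      elm is a leaf — visit elm.
    Visit plum.
    At plum: no right child.
Visit sage.
At sage: go right to kale.
  At kale: go left to fir.
    At fir: go left to mint.
      mint is a leaf — visit mint.
    Visit fir.
    At fir: no right child.
  Visit kale.
  At kale: go right to yew.
    At yew: no left child.
    Visit yew.
    At yew: go right to moss.
      moss is a leaf — visit moss.
Full in-order sequence: teak, elm, plum, sage, mint, fir, kale, yew, moss.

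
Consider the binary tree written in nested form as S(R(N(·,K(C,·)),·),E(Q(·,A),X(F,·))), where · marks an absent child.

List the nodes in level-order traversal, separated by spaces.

Level-order visits nodes level by level from the root, left to right within each level.
Level 0: S
Level 1: R, E
Level 2: N, Q, X
Level 3: K, A, F
Level 4: C

S R E N Q X K A F C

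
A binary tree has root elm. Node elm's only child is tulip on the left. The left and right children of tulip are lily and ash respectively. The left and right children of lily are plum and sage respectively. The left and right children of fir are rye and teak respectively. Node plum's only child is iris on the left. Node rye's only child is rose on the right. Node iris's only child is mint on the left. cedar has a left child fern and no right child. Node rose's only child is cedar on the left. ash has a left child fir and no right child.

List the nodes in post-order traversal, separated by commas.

mint, iris, plum, sage, lily, fern, cedar, rose, rye, teak, fir, ash, tulip, elm

Post-order visits the left subtree, then the right subtree, then the node.
At elm: go left to tulip.
  At tulip: go left to lily.
    At lily: go left to plum.
      At plum: go left to iris.
        At iris: go left to mint.
          mint is a leaf — visit mint.
        At iris: no right child.
        Visit iris.
      At plum: no right child.
      Visit plum.
    At lily: go right to sage.
      sage is a leaf — visit sage.
    Visit lily.
  At tulip: go right to ash.
    At ash: go left to fir.
      At fir: go left to rye.
        At rye: no left child.
        At rye: go right to rose.
          At rose: go left to cedar.
            At cedar: go left to fern.
              fern is a leaf — visit fern.
            At cedar: no right child.
            Visit cedar.
          At rose: no right child.
          Visit rose.
        Visit rye.
      At fir: go right to teak.
        teak is a leaf — visit teak.
      Visit fir.
    At ash: no right child.
    Visit ash.
  Visit tulip.
At elm: no right child.
Visit elm.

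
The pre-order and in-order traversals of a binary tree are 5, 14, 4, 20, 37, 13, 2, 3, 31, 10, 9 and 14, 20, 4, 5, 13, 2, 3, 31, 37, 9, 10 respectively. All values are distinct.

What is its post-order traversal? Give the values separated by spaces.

20 4 14 31 3 2 13 9 10 37 5

The first element of pre-order is the root; it splits in-order into left and right subtrees.
Root 5: left subtree has 3 nodes {14, 20, 4}, right has 7 {13, 2, 3, 31, 37, 9, 10}.
  Root 14: left subtree has 0 nodes { }, right has 2 {20, 4}.
    Root 4: left subtree has 1 node {20}, right has 0 { }.
  Root 37: left subtree has 4 nodes {13, 2, 3, 31}, right has 2 {9, 10}.
    Root 13: left subtree has 0 nodes { }, right has 3 {2, 3, 31}.
      Root 2: left subtree has 0 nodes { }, right has 2 {3, 31}.
        Root 3: left subtree has 0 nodes { }, right has 1 {31}.
    Root 10: left subtree has 1 node {9}, right has 0 { }.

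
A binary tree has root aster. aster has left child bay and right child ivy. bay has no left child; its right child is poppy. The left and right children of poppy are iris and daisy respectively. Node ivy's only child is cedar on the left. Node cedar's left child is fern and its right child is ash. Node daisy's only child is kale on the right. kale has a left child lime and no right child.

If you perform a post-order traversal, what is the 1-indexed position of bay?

Post-order visits the left subtree, then the right subtree, then the node.
At aster: go left to bay.
  At bay: no left child.
  At bay: go right to poppy.
    At poppy: go left to iris.
      iris is a leaf — visit iris.
    At poppy: go right to daisy.
      At daisy: no left child.
      At daisy: go right to kale.
        At kale: go left to lime.
          lime is a leaf — visit lime.
        At kale: no right child.
        Visit kale.
      Visit daisy.
    Visit poppy.
  Visit bay.
At aster: go right to ivy.
  At ivy: go left to cedar.
    At cedar: go left to fern.
      fern is a leaf — visit fern.
    At cedar: go right to ash.
      ash is a leaf — visit ash.
    Visit cedar.
  At ivy: no right child.
  Visit ivy.
Visit aster.
Full post-order sequence: iris, lime, kale, daisy, poppy, bay, fern, ash, cedar, ivy, aster.

6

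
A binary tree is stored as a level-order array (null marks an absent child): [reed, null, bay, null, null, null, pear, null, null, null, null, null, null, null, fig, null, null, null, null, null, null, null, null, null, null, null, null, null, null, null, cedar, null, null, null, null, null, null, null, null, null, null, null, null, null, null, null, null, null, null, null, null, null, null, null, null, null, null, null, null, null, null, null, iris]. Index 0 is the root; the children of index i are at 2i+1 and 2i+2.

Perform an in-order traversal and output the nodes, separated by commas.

reed, bay, pear, fig, cedar, iris

In-order visits the left subtree, then the node, then the right subtree.
At reed: no left child.
Visit reed.
At reed: go right to bay.
  At bay: no left child.
  Visit bay.
  At bay: go right to pear.
    At pear: no left child.
    Visit pear.
    At pear: go right to fig.
      At fig: no left child.
      Visit fig.
      At fig: go right to cedar.
        At cedar: no left child.
        Visit cedar.
        At cedar: go right to iris.
          iris is a leaf — visit iris.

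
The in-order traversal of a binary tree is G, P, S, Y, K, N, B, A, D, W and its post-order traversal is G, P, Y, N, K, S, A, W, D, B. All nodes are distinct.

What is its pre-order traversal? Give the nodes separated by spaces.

The last element of post-order is the root; it splits in-order into left and right subtrees.
Root B: left subtree has 6 nodes {G, P, S, Y, K, N}, right has 3 {A, D, W}.
  Root S: left subtree has 2 nodes {G, P}, right has 3 {Y, K, N}.
    Root P: left subtree has 1 node {G}, right has 0 { }.
    Root K: left subtree has 1 node {Y}, right has 1 {N}.
  Root D: left subtree has 1 node {A}, right has 1 {W}.

B S P G K Y N D A W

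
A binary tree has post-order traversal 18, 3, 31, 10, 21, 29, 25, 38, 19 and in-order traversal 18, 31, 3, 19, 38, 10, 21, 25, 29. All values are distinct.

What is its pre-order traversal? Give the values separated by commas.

The last element of post-order is the root; it splits in-order into left and right subtrees.
Root 19: left subtree has 3 nodes {18, 31, 3}, right has 5 {38, 10, 21, 25, 29}.
  Root 31: left subtree has 1 node {18}, right has 1 {3}.
  Root 38: left subtree has 0 nodes { }, right has 4 {10, 21, 25, 29}.
    Root 25: left subtree has 2 nodes {10, 21}, right has 1 {29}.
      Root 21: left subtree has 1 node {10}, right has 0 { }.

19, 31, 18, 3, 38, 25, 21, 10, 29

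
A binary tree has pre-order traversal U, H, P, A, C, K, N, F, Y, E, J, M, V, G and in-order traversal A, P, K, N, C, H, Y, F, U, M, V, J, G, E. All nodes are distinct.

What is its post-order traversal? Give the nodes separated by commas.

The first element of pre-order is the root; it splits in-order into left and right subtrees.
Root U: left subtree has 8 nodes {A, P, K, N, C, H, Y, F}, right has 5 {M, V, J, G, E}.
  Root H: left subtree has 5 nodes {A, P, K, N, C}, right has 2 {Y, F}.
    Root P: left subtree has 1 node {A}, right has 3 {K, N, C}.
      Root C: left subtree has 2 nodes {K, N}, right has 0 { }.
        Root K: left subtree has 0 nodes { }, right has 1 {N}.
    Root F: left subtree has 1 node {Y}, right has 0 { }.
  Root E: left subtree has 4 nodes {M, V, J, G}, right has 0 { }.
    Root J: left subtree has 2 nodes {M, V}, right has 1 {G}.
      Root M: left subtree has 0 nodes { }, right has 1 {V}.

A, N, K, C, P, Y, F, H, V, M, G, J, E, U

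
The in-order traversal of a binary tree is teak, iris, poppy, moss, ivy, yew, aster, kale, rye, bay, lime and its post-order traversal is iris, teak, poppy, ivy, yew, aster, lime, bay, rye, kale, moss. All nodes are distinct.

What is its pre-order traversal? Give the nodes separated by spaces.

moss poppy teak iris kale aster yew ivy rye bay lime

The last element of post-order is the root; it splits in-order into left and right subtrees.
Root moss: left subtree has 3 nodes {teak, iris, poppy}, right has 7 {ivy, yew, aster, kale, rye, bay, lime}.
  Root poppy: left subtree has 2 nodes {teak, iris}, right has 0 { }.
    Root teak: left subtree has 0 nodes { }, right has 1 {iris}.
  Root kale: left subtree has 3 nodes {ivy, yew, aster}, right has 3 {rye, bay, lime}.
    Root aster: left subtree has 2 nodes {ivy, yew}, right has 0 { }.
      Root yew: left subtree has 1 node {ivy}, right has 0 { }.
    Root rye: left subtree has 0 nodes { }, right has 2 {bay, lime}.
      Root bay: left subtree has 0 nodes { }, right has 1 {lime}.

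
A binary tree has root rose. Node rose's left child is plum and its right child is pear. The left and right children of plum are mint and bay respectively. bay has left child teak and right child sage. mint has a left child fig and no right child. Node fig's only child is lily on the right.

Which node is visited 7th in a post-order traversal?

Post-order visits the left subtree, then the right subtree, then the node.
At rose: go left to plum.
  At plum: go left to mint.
    At mint: go left to fig.
      At fig: no left child.
      At fig: go right to lily.
        lily is a leaf — visit lily.
      Visit fig.
    At mint: no right child.
    Visit mint.
  At plum: go right to bay.
    At bay: go left to teak.
      teak is a leaf — visit teak.
    At bay: go right to sage.
      sage is a leaf — visit sage.
    Visit bay.
  Visit plum.
At rose: go right to pear.
  pear is a leaf — visit pear.
Visit rose.
Full post-order sequence: lily, fig, mint, teak, sage, bay, plum, pear, rose.

plum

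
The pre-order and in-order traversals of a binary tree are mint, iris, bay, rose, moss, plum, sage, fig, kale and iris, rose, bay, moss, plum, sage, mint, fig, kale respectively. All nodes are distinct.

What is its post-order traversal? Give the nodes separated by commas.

rose, sage, plum, moss, bay, iris, kale, fig, mint

The first element of pre-order is the root; it splits in-order into left and right subtrees.
Root mint: left subtree has 6 nodes {iris, rose, bay, moss, plum, sage}, right has 2 {fig, kale}.
  Root iris: left subtree has 0 nodes { }, right has 5 {rose, bay, moss, plum, sage}.
    Root bay: left subtree has 1 node {rose}, right has 3 {moss, plum, sage}.
      Root moss: left subtree has 0 nodes { }, right has 2 {plum, sage}.
        Root plum: left subtree has 0 nodes { }, right has 1 {sage}.
  Root fig: left subtree has 0 nodes { }, right has 1 {kale}.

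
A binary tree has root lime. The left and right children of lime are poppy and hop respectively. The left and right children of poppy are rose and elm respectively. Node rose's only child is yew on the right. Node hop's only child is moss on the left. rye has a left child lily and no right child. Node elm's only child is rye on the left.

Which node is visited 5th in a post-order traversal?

elm

Post-order visits the left subtree, then the right subtree, then the node.
At lime: go left to poppy.
  At poppy: go left to rose.
    At rose: no left child.
    At rose: go right to yew.
      yew is a leaf — visit yew.
    Visit rose.
  At poppy: go right to elm.
    At elm: go left to rye.
      At rye: go left to lily.
        lily is a leaf — visit lily.
      At rye: no right child.
      Visit rye.
    At elm: no right child.
    Visit elm.
  Visit poppy.
At lime: go right to hop.
  At hop: go left to moss.
    moss is a leaf — visit moss.
  At hop: no right child.
  Visit hop.
Visit lime.
Full post-order sequence: yew, rose, lily, rye, elm, poppy, moss, hop, lime.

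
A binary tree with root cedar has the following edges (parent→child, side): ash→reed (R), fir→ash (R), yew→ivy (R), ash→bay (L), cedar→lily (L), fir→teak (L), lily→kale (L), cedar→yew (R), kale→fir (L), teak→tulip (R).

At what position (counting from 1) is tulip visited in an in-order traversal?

2

In-order visits the left subtree, then the node, then the right subtree.
At cedar: go left to lily.
  At lily: go left to kale.
    At kale: go left to fir.
      At fir: go left to teak.
        At teak: no left child.
        Visit teak.
        At teak: go right to tulip.
          tulip is a leaf — visit tulip.
      Visit fir.
      At fir: go right to ash.
        At ash: go left to bay.
          bay is a leaf — visit bay.
        Visit ash.
        At ash: go right to reed.
          reed is a leaf — visit reed.
    Visit kale.
    At kale: no right child.
  Visit lily.
  At lily: no right child.
Visit cedar.
At cedar: go right to yew.
  At yew: no left child.
  Visit yew.
  At yew: go right to ivy.
    ivy is a leaf — visit ivy.
Full in-order sequence: teak, tulip, fir, bay, ash, reed, kale, lily, cedar, yew, ivy.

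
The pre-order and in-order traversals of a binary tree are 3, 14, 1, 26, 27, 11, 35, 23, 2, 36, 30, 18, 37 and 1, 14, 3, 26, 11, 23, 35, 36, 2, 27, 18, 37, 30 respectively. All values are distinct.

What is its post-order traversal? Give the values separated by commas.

The first element of pre-order is the root; it splits in-order into left and right subtrees.
Root 3: left subtree has 2 nodes {1, 14}, right has 10 {26, 11, 23, 35, 36, 2, 27, 18, 37, 30}.
  Root 14: left subtree has 1 node {1}, right has 0 { }.
  Root 26: left subtree has 0 nodes { }, right has 9 {11, 23, 35, 36, 2, 27, 18, 37, 30}.
    Root 27: left subtree has 5 nodes {11, 23, 35, 36, 2}, right has 3 {18, 37, 30}.
      Root 11: left subtree has 0 nodes { }, right has 4 {23, 35, 36, 2}.
        Root 35: left subtree has 1 node {23}, right has 2 {36, 2}.
          Root 2: left subtree has 1 node {36}, right has 0 { }.
      Root 30: left subtree has 2 nodes {18, 37}, right has 0 { }.
        Root 18: left subtree has 0 nodes { }, right has 1 {37}.

1, 14, 23, 36, 2, 35, 11, 37, 18, 30, 27, 26, 3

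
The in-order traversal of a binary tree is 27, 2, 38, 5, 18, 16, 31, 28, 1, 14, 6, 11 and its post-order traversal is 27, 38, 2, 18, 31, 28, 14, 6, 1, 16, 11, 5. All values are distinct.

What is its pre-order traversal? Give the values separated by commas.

5, 2, 27, 38, 11, 16, 18, 1, 28, 31, 6, 14

The last element of post-order is the root; it splits in-order into left and right subtrees.
Root 5: left subtree has 3 nodes {27, 2, 38}, right has 8 {18, 16, 31, 28, 1, 14, 6, 11}.
  Root 2: left subtree has 1 node {27}, right has 1 {38}.
  Root 11: left subtree has 7 nodes {18, 16, 31, 28, 1, 14, 6}, right has 0 { }.
    Root 16: left subtree has 1 node {18}, right has 5 {31, 28, 1, 14, 6}.
      Root 1: left subtree has 2 nodes {31, 28}, right has 2 {14, 6}.
        Root 28: left subtree has 1 node {31}, right has 0 { }.
        Root 6: left subtree has 1 node {14}, right has 0 { }.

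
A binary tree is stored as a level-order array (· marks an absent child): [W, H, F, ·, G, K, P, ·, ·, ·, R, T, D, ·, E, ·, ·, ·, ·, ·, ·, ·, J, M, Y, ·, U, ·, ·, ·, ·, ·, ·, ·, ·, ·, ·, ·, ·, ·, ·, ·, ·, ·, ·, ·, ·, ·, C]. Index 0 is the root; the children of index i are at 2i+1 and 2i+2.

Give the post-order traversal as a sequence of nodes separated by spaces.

Post-order visits the left subtree, then the right subtree, then the node.
At W: go left to H.
  At H: no left child.
  At H: go right to G.
    At G: no left child.
    At G: go right to R.
      At R: no left child.
      At R: go right to J.
        J is a leaf — visit J.
      Visit R.
    Visit G.
  Visit H.
At W: go right to F.
  At F: go left to K.
    At K: go left to T.
      At T: go left to M.
        At M: no left child.
        At M: go right to C.
          C is a leaf — visit C.
        Visit M.
      At T: go right to Y.
        Y is a leaf — visit Y.
      Visit T.
    At K: go right to D.
      At D: no left child.
      At D: go right to U.
        U is a leaf — visit U.
      Visit D.
    Visit K.
  At F: go right to P.
    At P: no left child.
    At P: go right to E.
      E is a leaf — visit E.
    Visit P.
  Visit F.
Visit W.

J R G H C M Y T U D K E P F W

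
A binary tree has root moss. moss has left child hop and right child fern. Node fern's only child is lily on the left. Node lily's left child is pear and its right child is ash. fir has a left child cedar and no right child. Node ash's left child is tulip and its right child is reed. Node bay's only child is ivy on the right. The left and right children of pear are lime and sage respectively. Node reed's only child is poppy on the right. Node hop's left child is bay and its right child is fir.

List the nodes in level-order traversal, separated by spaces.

moss hop fern bay fir lily ivy cedar pear ash lime sage tulip reed poppy

Level-order visits nodes level by level from the root, left to right within each level.
Level 0: moss
Level 1: hop, fern
Level 2: bay, fir, lily
Level 3: ivy, cedar, pear, ash
Level 4: lime, sage, tulip, reed
Level 5: poppy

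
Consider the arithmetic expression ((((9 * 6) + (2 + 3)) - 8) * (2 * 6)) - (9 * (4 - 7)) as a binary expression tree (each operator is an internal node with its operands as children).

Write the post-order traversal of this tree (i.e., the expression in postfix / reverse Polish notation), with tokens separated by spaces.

9 6 * 2 3 + + 8 - 2 6 * * 9 4 7 - * -

Post-order on an expression tree gives postfix notation: for each operator, emit left operand, right operand, then the operator.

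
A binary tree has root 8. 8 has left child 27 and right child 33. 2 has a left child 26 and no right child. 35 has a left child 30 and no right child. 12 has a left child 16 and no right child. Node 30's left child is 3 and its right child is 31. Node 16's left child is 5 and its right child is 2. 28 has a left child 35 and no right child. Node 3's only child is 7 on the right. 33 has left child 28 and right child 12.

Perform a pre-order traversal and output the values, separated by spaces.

Pre-order visits the node, then its left subtree, then its right subtree.
Visit 8.
At 8: go left to 27.
  27 is a leaf — visit 27.
At 8: go right to 33.
  Visit 33.
  At 33: go left to 28.
    Visit 28.
    At 28: go left to 35.
      Visit 35.
      At 35: go left to 30.
        Visit 30.
        At 30: go left to 3.
          Visit 3.
          At 3: no left child.
          At 3: go right to 7.
            7 is a leaf — visit 7.
        At 30: go right to 31.
          31 is a leaf — visit 31.
      At 35: no right child.
    At 28: no right child.
  At 33: go right to 12.
    Visit 12.
    At 12: go left to 16.
      Visit 16.
      At 16: go left to 5.
        5 is a leaf — visit 5.
      At 16: go right to 2.
        Visit 2.
        At 2: go left to 26.
          26 is a leaf — visit 26.
        At 2: no right child.
    At 12: no right child.

8 27 33 28 35 30 3 7 31 12 16 5 2 26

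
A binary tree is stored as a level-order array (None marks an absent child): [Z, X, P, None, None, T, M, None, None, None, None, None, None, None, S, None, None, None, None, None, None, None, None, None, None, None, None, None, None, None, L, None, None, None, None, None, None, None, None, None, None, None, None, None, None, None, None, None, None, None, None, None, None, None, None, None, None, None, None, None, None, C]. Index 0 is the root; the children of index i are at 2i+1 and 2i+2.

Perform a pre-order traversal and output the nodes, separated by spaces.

Z X P T M S L C

Pre-order visits the node, then its left subtree, then its right subtree.
Visit Z.
At Z: go left to X.
  X is a leaf — visit X.
At Z: go right to P.
  Visit P.
  At P: go left to T.
    T is a leaf — visit T.
  At P: go right to M.
    Visit M.
    At M: no left child.
    At M: go right to S.
      Visit S.
      At S: no left child.
      At S: go right to L.
        Visit L.
        At L: go left to C.
          C is a leaf — visit C.
        At L: no right child.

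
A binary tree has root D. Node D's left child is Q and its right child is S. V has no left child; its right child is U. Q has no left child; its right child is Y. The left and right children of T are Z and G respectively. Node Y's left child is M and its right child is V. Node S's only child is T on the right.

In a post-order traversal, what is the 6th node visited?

Z

Post-order visits the left subtree, then the right subtree, then the node.
At D: go left to Q.
  At Q: no left child.
  At Q: go right to Y.
    At Y: go left to M.
      M is a leaf — visit M.
    At Y: go right to V.
      At V: no left child.
      At V: go right to U.
        U is a leaf — visit U.
      Visit V.
    Visit Y.
  Visit Q.
At D: go right to S.
  At S: no left child.
  At S: go right to T.
    At T: go left to Z.
      Z is a leaf — visit Z.
    At T: go right to G.
      G is a leaf — visit G.
    Visit T.
  Visit S.
Visit D.
Full post-order sequence: M, U, V, Y, Q, Z, G, T, S, D.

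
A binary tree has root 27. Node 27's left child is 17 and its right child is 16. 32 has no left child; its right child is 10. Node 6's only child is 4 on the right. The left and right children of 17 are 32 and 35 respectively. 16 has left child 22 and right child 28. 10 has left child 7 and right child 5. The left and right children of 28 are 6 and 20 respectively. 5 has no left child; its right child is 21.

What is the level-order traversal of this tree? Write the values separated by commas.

27, 17, 16, 32, 35, 22, 28, 10, 6, 20, 7, 5, 4, 21

Level-order visits nodes level by level from the root, left to right within each level.
Level 0: 27
Level 1: 17, 16
Level 2: 32, 35, 22, 28
Level 3: 10, 6, 20
Level 4: 7, 5, 4
Level 5: 21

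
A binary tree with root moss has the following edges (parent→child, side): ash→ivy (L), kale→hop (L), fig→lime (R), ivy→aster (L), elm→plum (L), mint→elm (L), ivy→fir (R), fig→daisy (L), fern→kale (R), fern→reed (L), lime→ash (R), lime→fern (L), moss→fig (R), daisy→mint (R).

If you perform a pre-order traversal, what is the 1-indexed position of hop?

Pre-order visits the node, then its left subtree, then its right subtree.
Visit moss.
At moss: no left child.
At moss: go right to fig.
  Visit fig.
  At fig: go left to daisy.
    Visit daisy.
    At daisy: no left child.
    At daisy: go right to mint.
      Visit mint.
      At mint: go left to elm.
        Visit elm.
        At elm: go left to plum.
          plum is a leaf — visit plum.
        At elm: no right child.
      At mint: no right child.
  At fig: go right to lime.
    Visit lime.
    At lime: go left to fern.
      Visit fern.
      At fern: go left to reed.
        reed is a leaf — visit reed.
      At fern: go right to kale.
        Visit kale.
        At kale: go left to hop.
          hop is a leaf — visit hop.
        At kale: no right child.
    At lime: go right to ash.
      Visit ash.
      At ash: go left to ivy.
        Visit ivy.
        At ivy: go left to aster.
          aster is a leaf — visit aster.
        At ivy: go right to fir.
          fir is a leaf — visit fir.
      At ash: no right child.
Full pre-order sequence: moss, fig, daisy, mint, elm, plum, lime, fern, reed, kale, hop, ash, ivy, aster, fir.

11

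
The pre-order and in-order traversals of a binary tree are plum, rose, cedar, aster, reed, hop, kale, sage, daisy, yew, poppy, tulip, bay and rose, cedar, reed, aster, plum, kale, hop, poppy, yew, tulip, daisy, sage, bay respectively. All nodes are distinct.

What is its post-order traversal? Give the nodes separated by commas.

reed, aster, cedar, rose, kale, poppy, tulip, yew, daisy, bay, sage, hop, plum

The first element of pre-order is the root; it splits in-order into left and right subtrees.
Root plum: left subtree has 4 nodes {rose, cedar, reed, aster}, right has 8 {kale, hop, poppy, yew, tulip, daisy, sage, bay}.
  Root rose: left subtree has 0 nodes { }, right has 3 {cedar, reed, aster}.
    Root cedar: left subtree has 0 nodes { }, right has 2 {reed, aster}.
      Root aster: left subtree has 1 node {reed}, right has 0 { }.
  Root hop: left subtree has 1 node {kale}, right has 6 {poppy, yew, tulip, daisy, sage, bay}.
    Root sage: left subtree has 4 nodes {poppy, yew, tulip, daisy}, right has 1 {bay}.
      Root daisy: left subtree has 3 nodes {poppy, yew, tulip}, right has 0 { }.
        Root yew: left subtree has 1 node {poppy}, right has 1 {tulip}.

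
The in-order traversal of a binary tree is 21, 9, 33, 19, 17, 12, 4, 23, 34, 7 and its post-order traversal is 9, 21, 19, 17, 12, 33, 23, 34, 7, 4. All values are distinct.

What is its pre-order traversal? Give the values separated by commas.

The last element of post-order is the root; it splits in-order into left and right subtrees.
Root 4: left subtree has 6 nodes {21, 9, 33, 19, 17, 12}, right has 3 {23, 34, 7}.
  Root 33: left subtree has 2 nodes {21, 9}, right has 3 {19, 17, 12}.
    Root 21: left subtree has 0 nodes { }, right has 1 {9}.
    Root 12: left subtree has 2 nodes {19, 17}, right has 0 { }.
      Root 17: left subtree has 1 node {19}, right has 0 { }.
  Root 7: left subtree has 2 nodes {23, 34}, right has 0 { }.
    Root 34: left subtree has 1 node {23}, right has 0 { }.

4, 33, 21, 9, 12, 17, 19, 7, 34, 23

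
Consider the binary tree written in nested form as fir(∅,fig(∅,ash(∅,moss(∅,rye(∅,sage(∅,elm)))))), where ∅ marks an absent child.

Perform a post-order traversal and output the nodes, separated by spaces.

elm sage rye moss ash fig fir

Post-order visits the left subtree, then the right subtree, then the node.
At fir: no left child.
At fir: go right to fig.
  At fig: no left child.
  At fig: go right to ash.
    At ash: no left child.
    At ash: go right to moss.
      At moss: no left child.
      At moss: go right to rye.
        At rye: no left child.
        At rye: go right to sage.
          At sage: no left child.
          At sage: go right to elm.
            elm is a leaf — visit elm.
          Visit sage.
        Visit rye.
      Visit moss.
    Visit ash.
  Visit fig.
Visit fir.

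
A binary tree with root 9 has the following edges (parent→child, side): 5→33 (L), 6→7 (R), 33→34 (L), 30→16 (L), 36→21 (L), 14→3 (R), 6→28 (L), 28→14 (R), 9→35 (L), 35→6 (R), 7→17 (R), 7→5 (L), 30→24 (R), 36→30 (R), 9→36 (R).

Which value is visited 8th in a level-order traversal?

7

Level-order visits nodes level by level from the root, left to right within each level.
Level 0: 9
Level 1: 35, 36
Level 2: 6, 21, 30
Level 3: 28, 7, 16, 24
Level 4: 14, 5, 17
Level 5: 3, 33
Level 6: 34
Full level-order sequence: 9, 35, 36, 6, 21, 30, 28, 7, 16, 24, 14, 5, 17, 3, 33, 34.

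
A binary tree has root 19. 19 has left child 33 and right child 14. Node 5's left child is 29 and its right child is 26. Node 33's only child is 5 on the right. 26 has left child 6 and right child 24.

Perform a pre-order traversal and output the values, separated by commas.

19, 33, 5, 29, 26, 6, 24, 14

Pre-order visits the node, then its left subtree, then its right subtree.
Visit 19.
At 19: go left to 33.
  Visit 33.
  At 33: no left child.
  At 33: go right to 5.
    Visit 5.
    At 5: go left to 29.
      29 is a leaf — visit 29.
    At 5: go right to 26.
      Visit 26.
      At 26: go left to 6.
        6 is a leaf — visit 6.
      At 26: go right to 24.
        24 is a leaf — visit 24.
At 19: go right to 14.
  14 is a leaf — visit 14.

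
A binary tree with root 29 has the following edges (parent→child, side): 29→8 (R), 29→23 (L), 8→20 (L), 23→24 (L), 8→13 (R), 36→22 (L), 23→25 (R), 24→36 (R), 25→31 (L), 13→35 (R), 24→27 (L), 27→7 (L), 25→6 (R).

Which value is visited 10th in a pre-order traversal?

Pre-order visits the node, then its left subtree, then its right subtree.
Visit 29.
At 29: go left to 23.
  Visit 23.
  At 23: go left to 24.
    Visit 24.
    At 24: go left to 27.
      Visit 27.
      At 27: go left to 7.
        7 is a leaf — visit 7.
      At 27: no right child.
    At 24: go right to 36.
      Visit 36.
      At 36: go left to 22.
        22 is a leaf — visit 22.
      At 36: no right child.
  At 23: go right to 25.
    Visit 25.
    At 25: go left to 31.
      31 is a leaf — visit 31.
    At 25: go right to 6.
      6 is a leaf — visit 6.
At 29: go right to 8.
  Visit 8.
  At 8: go left to 20.
    20 is a leaf — visit 20.
  At 8: go right to 13.
    Visit 13.
    At 13: no left child.
    At 13: go right to 35.
      35 is a leaf — visit 35.
Full pre-order sequence: 29, 23, 24, 27, 7, 36, 22, 25, 31, 6, 8, 20, 13, 35.

6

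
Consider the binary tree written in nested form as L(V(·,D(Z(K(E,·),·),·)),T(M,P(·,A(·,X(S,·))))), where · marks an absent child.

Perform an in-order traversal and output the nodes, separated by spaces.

In-order visits the left subtree, then the node, then the right subtree.
At L: go left to V.
  At V: no left child.
  Visit V.
  At V: go right to D.
    At D: go left to Z.
      At Z: go left to K.
        At K: go left to E.
          E is a leaf — visit E.
        Visit K.
        At K: no right child.
      Visit Z.
      At Z: no right child.
    Visit D.
    At D: no right child.
Visit L.
At L: go right to T.
  At T: go left to M.
    M is a leaf — visit M.
  Visit T.
  At T: go right to P.
    At P: no left child.
    Visit P.
    At P: go right to A.
      At A: no left child.
      Visit A.
      At A: go right to X.
        At X: go left to S.
          S is a leaf — visit S.
        Visit X.
        At X: no right child.

V E K Z D L M T P A S X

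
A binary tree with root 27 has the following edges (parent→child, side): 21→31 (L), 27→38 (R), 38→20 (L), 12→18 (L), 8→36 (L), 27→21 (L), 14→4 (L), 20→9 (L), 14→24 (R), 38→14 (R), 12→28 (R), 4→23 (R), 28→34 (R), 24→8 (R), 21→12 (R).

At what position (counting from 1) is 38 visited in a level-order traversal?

3

Level-order visits nodes level by level from the root, left to right within each level.
Level 0: 27
Level 1: 21, 38
Level 2: 31, 12, 20, 14
Level 3: 18, 28, 9, 4, 24
Level 4: 34, 23, 8
Level 5: 36
Full level-order sequence: 27, 21, 38, 31, 12, 20, 14, 18, 28, 9, 4, 24, 34, 23, 8, 36.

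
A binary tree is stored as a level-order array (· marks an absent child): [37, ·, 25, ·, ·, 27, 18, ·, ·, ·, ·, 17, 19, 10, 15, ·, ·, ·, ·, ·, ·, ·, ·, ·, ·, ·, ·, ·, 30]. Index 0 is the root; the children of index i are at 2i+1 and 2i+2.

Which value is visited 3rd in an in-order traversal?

In-order visits the left subtree, then the node, then the right subtree.
At 37: no left child.
Visit 37.
At 37: go right to 25.
  At 25: go left to 27.
    At 27: go left to 17.
      17 is a leaf — visit 17.
    Visit 27.
    At 27: go right to 19.
      19 is a leaf — visit 19.
  Visit 25.
  At 25: go right to 18.
    At 18: go left to 10.
      At 10: no left child.
      Visit 10.
      At 10: go right to 30.
        30 is a leaf — visit 30.
    Visit 18.
    At 18: go right to 15.
      15 is a leaf — visit 15.
Full in-order sequence: 37, 17, 27, 19, 25, 10, 30, 18, 15.

27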